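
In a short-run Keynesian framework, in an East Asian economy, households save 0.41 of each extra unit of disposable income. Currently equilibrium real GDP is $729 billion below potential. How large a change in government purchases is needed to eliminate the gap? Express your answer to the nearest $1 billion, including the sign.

MPC = 1 − MPS = 1 − 0.41 = 0.59.
Spending multiplier = 1/(1 − MPC) = 1/(1 − 0.59) = 1/0.41 ≈ 2.439.
Need ΔY = +$729 billion, so ΔG = ΔY/k = (+$729 billion) × 0.41 ≈ +$299 billion.
The government should increase government purchases by $299 billion.

+$299 billion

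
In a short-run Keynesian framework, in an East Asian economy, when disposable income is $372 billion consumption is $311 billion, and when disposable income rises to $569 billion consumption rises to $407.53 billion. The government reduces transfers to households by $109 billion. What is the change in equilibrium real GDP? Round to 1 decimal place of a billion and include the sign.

MPC = ΔC/ΔYd = (407.53 − 311)/(569 − 372) = 96.53/197 = 0.49.
The transfer change shifts disposable income by −$109 billion, so first-round consumption changes by c·ΔTR = 0.49 × (−$109 billion) = −$53.41 billion.
Expenditure multiplier = 1/(1 − MPC) = 1/(1 − 0.49) = 1/0.51 ≈ 1.961.
The transfer multiplier is c × k ≈ 0.961, so ΔY = k × (c·ΔTR) = (−$53.41 billion) / 0.51 ≈ −$104.7 billion.

−$104.7 billion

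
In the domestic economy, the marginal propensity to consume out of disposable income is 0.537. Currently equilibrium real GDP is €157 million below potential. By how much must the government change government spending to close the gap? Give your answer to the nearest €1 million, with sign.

Spending multiplier = 1/(1 − MPC) = 1/(1 − 0.537) = 1/0.463 ≈ 2.16.
Need ΔY = +€157 million, so ΔG = ΔY/k = (+€157 million) × 0.463 ≈ +€73 million.
The government should increase government spending by €73 million.

+€73 million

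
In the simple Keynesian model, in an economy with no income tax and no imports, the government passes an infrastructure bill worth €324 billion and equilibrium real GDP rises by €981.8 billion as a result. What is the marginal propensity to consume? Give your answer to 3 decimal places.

0.670

Implied spending multiplier k = ΔY/ΔG = 981.8/324 ≈ 3.0302.
Since k = 1/(1 − MPC), MPC = 1 − 1/k = 1 − ΔG/ΔY = 1 − 324/981.8 ≈ 0.670.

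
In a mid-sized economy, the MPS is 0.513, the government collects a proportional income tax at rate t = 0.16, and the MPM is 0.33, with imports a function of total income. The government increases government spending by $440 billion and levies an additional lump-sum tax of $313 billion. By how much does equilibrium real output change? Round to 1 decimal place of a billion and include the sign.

+$312.3 billion

MPC = 1 − MPS = 1 − 0.513 = 0.487.
Expenditure multiplier = 1/(1 − c(1−t) + m) = 1/(1 − 0.487×0.84 + 0.33) = 1/0.92092 ≈ 1.086.
ΔG contributes k·ΔG = (+$440 billion) / 0.92092 ≈ +$477.8 billion.
ΔT of +$313 billion changes first-round spending by −c·ΔT = −$152.431 billion, contributing k·(−c·ΔT) = (−$152.431 billion) / 0.92092 ≈ −$165.5 billion.
Net ΔY = k(ΔG − c·ΔT) = (+$287.569 billion) / 0.92092 ≈ +$312.3 billion.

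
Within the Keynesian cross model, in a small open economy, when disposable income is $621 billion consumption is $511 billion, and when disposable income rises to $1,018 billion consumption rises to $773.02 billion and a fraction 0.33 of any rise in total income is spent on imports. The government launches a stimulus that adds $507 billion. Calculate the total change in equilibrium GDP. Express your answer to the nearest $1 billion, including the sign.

+$757 billion

MPC = ΔC/ΔYd = (773.02 − 511)/(1,018 − 621) = 262.02/397 = 0.66.
Government-spending multiplier = 1/(1 − c + m) = 1/(1 − 0.66 + 0.33) = 1/0.67 ≈ 1.493.
ΔY = k × ΔG = (+$507 billion) / 0.67 ≈ +$757 billion.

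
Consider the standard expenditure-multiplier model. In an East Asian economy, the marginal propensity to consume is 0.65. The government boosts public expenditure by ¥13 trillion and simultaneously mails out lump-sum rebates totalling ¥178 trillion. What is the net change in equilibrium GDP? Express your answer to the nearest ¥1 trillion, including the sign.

Expenditure multiplier = 1/(1 − MPC) = 1/(1 − 0.65) = 1/0.35 ≈ 2.857.
ΔG contributes k·ΔG = (+¥13 trillion) / 0.35 ≈ +¥37.1 trillion.
ΔT of −¥178 trillion changes first-round spending by −c·ΔT = +¥115.7 trillion, contributing k·(−c·ΔT) = (+¥115.7 trillion) / 0.35 ≈ +¥330.6 trillion.
Net ΔY = k(ΔG − c·ΔT) = (+¥128.7 trillion) / 0.35 ≈ +¥368 trillion.

+¥368 trillion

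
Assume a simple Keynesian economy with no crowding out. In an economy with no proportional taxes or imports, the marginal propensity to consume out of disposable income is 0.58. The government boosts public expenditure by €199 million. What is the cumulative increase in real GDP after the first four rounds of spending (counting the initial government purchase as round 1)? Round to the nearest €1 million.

€420 million

Round 1 adds ΔG = €199 million; each later round is MPC = 0.58 times the previous.
After 4 rounds: 199 + 115.42 + 66.9436 + 38.827288 = ΔG·(1 − c^4)/(1 − c) = 199 × (1 − 0.11316496)/0.42 ≈ €420 million.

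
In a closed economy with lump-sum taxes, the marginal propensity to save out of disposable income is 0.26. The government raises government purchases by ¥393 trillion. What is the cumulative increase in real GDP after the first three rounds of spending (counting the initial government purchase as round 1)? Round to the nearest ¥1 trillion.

MPC = 1 − MPS = 1 − 0.26 = 0.74.
Round 1 adds ΔG = ¥393 trillion; each later round is MPC = 0.74 times the previous.
After 3 rounds: 393 + 290.82 + 215.2068 = ΔG·(1 − c^3)/(1 − c) = 393 × (1 − 0.405224)/0.26 ≈ ¥899 trillion.

¥899 trillion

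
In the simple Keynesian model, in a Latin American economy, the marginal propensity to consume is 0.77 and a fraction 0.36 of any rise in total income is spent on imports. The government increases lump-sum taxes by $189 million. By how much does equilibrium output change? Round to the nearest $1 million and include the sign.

A lump-sum tax change of +$189 million shifts disposable income by −$189 million; first-round consumption changes by −c × ΔT = −0.77 × (+$189 million) = −$145.53 million.
Expenditure multiplier = 1/(1 − c + m) = 1/(1 − 0.77 + 0.36) = 1/0.59 ≈ 1.695.
The tax multiplier is −c × k ≈ −1.305, so ΔY = k × (−c·ΔT) = (−$145.53 million) / 0.59 ≈ −$247 million.

−$247 million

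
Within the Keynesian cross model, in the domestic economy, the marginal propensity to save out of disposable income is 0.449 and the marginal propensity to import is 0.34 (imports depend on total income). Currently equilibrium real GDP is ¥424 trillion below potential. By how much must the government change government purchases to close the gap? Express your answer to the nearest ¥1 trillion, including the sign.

MPC = 1 − MPS = 1 − 0.449 = 0.551.
Spending multiplier = 1/(1 − c + m) = 1/(1 − 0.551 + 0.34) = 1/0.789 ≈ 1.267.
Need ΔY = +¥424 trillion, so ΔG = ΔY/k = (+¥424 trillion) × 0.789 ≈ +¥335 trillion.
The government should increase government purchases by ¥335 trillion.

+¥335 trillion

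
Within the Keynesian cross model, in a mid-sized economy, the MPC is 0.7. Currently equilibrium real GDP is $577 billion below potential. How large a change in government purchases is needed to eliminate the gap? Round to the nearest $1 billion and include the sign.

Spending multiplier = 1/(1 − MPC) = 1/(1 − 0.7) = 1/0.3 ≈ 3.333.
Need ΔY = +$577 billion, so ΔG = ΔY/k = (+$577 billion) × 0.3 ≈ +$173 billion.
The government should increase government purchases by $173 billion.

+$173 billion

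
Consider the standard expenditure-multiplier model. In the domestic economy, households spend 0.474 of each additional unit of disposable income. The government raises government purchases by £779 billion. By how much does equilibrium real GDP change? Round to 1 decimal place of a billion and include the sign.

+£1,481.0 billion

Government-spending multiplier = 1/(1 − MPC) = 1/(1 − 0.474) = 1/0.526 ≈ 1.901.
ΔY = k × ΔG = (+£779 billion) / 0.526 ≈ +£1,481 billion.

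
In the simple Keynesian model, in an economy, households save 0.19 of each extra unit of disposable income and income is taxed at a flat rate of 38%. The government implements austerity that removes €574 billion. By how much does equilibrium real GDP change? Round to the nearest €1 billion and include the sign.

MPC = 1 − MPS = 1 − 0.19 = 0.81.
Spending multiplier = 1/(1 − c(1−t)) = 1/(1 − 0.81×0.62) = 1/0.4978 ≈ 2.009.
ΔY = k × ΔG = (−€574 billion) / 0.4978 ≈ −€1,153 billion.

−€1,153 billion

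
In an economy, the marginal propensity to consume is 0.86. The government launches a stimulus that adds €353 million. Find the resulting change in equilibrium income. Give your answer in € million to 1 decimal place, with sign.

+€2,521.4 million

Expenditure multiplier = 1/(1 − MPC) = 1/(1 − 0.86) = 1/0.14 ≈ 7.143.
ΔY = k × ΔG = (+€353 million) / 0.14 ≈ +€2,521.4 million.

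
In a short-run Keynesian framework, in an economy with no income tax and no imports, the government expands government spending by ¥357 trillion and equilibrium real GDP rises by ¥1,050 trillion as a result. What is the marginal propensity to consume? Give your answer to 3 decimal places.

Implied spending multiplier k = ΔY/ΔG = 1,050/357 ≈ 2.9412.
Since k = 1/(1 − MPC), MPC = 1 − 1/k = 1 − ΔG/ΔY = 1 − 357/1,050 = 0.660.

0.660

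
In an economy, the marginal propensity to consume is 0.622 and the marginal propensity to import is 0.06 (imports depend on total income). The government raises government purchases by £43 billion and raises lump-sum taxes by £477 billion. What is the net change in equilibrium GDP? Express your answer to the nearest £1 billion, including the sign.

Expenditure multiplier = 1/(1 − c + m) = 1/(1 − 0.622 + 0.06) = 1/0.438 ≈ 2.283.
ΔG contributes k·ΔG = (+£43 billion) / 0.438 ≈ +£98.2 billion.
ΔT of +£477 billion changes first-round spending by −c·ΔT = −£296.694 billion, contributing k·(−c·ΔT) = (−£296.694 billion) / 0.438 ≈ −£677.4 billion.
Net ΔY = k(ΔG − c·ΔT) = (−£253.694 billion) / 0.438 ≈ −£579 billion.

−£579 billion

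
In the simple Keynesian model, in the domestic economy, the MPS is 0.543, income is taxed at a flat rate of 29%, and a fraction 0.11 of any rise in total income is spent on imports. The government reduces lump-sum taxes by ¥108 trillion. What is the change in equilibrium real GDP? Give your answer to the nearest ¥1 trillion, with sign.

+¥63 trillion

MPC = 1 − MPS = 1 − 0.543 = 0.457.
A lump-sum tax change of −¥108 trillion shifts disposable income by +¥108 trillion; first-round consumption changes by −c × ΔT = −0.457 × (−¥108 trillion) = +¥49.356 trillion.
Expenditure multiplier = 1/(1 − c(1−t) + m) = 1/(1 − 0.457×0.71 + 0.11) = 1/0.78553 ≈ 1.273.
The tax multiplier is −c × k ≈ −0.582, so ΔY = k × (−c·ΔT) = (+¥49.356 trillion) / 0.78553 ≈ +¥63 trillion.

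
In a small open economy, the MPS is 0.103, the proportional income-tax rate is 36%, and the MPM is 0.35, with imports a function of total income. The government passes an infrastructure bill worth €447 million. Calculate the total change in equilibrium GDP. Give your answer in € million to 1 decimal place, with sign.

MPC = 1 − MPS = 1 − 0.103 = 0.897.
Expenditure multiplier = 1/(1 − c(1−t) + m) = 1/(1 − 0.897×0.64 + 0.35) = 1/0.77592 ≈ 1.289.
ΔY = k × ΔG = (+€447 million) / 0.77592 ≈ +€576.1 million.

+€576.1 million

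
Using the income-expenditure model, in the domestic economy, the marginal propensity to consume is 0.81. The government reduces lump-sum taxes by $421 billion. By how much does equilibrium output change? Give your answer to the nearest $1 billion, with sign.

A lump-sum tax change of −$421 billion shifts disposable income by +$421 billion; first-round consumption changes by −c × ΔT = −0.81 × (−$421 billion) = +$341.01 billion.
Expenditure multiplier = 1/(1 − MPC) = 1/(1 − 0.81) = 1/0.19 ≈ 5.263.
The tax multiplier is −c × k ≈ −4.263, so ΔY = k × (−c·ΔT) = (+$341.01 billion) / 0.19 ≈ +$1,795 billion.

+$1,795 billion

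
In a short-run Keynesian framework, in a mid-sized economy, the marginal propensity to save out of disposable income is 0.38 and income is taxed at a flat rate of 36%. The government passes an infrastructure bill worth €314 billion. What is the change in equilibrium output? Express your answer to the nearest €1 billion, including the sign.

MPC = 1 − MPS = 1 − 0.38 = 0.62.
Spending multiplier = 1/(1 − c(1−t)) = 1/(1 − 0.62×0.64) = 1/0.6032 ≈ 1.658.
ΔY = k × ΔG = (+€314 billion) / 0.6032 ≈ +€521 billion.

+€521 billion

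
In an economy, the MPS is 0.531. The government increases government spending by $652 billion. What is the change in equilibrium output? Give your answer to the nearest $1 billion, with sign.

+$1,228 billion

MPC = 1 − MPS = 1 − 0.531 = 0.469.
Spending multiplier = 1/(1 − MPC) = 1/(1 − 0.469) = 1/0.531 ≈ 1.883.
ΔY = k × ΔG = (+$652 billion) / 0.531 ≈ +$1,228 billion.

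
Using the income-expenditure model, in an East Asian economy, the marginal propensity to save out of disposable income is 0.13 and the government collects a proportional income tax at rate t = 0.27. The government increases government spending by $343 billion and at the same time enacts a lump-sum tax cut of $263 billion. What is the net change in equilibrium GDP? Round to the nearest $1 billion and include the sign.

MPC = 1 − MPS = 1 − 0.13 = 0.87.
Expenditure multiplier = 1/(1 − c(1−t)) = 1/(1 − 0.87×0.73) = 1/0.3649 ≈ 2.74.
ΔG contributes k·ΔG = (+$343 billion) / 0.3649 ≈ +$940 billion.
ΔT of −$263 billion changes first-round spending by −c·ΔT = +$228.81 billion, contributing k·(−c·ΔT) = (+$228.81 billion) / 0.3649 ≈ +$627 billion.
Net ΔY = k(ΔG − c·ΔT) = (+$571.81 billion) / 0.3649 ≈ +$1,567 billion.

+$1,567 billion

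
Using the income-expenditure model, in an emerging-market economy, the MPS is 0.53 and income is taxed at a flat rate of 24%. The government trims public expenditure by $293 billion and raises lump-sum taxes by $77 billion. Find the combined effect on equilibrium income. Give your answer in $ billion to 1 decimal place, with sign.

MPC = 1 − MPS = 1 − 0.53 = 0.47.
Expenditure multiplier = 1/(1 − c(1−t)) = 1/(1 − 0.47×0.76) = 1/0.6428 ≈ 1.556.
ΔG contributes k·ΔG = (−$293 billion) / 0.6428 ≈ −$455.8 billion.
ΔT of +$77 billion changes first-round spending by −c·ΔT = −$36.19 billion, contributing k·(−c·ΔT) = (−$36.19 billion) / 0.6428 ≈ −$56.3 billion.
Net ΔY = k(ΔG − c·ΔT) = (−$329.19 billion) / 0.6428 ≈ −$512.1 billion.

−$512.1 billion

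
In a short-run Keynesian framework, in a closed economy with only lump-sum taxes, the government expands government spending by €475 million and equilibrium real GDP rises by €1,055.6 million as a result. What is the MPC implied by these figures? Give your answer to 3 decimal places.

0.550

Implied spending multiplier k = ΔY/ΔG = 1,055.6/475 ≈ 2.2223.
Since k = 1/(1 − MPC), MPC = 1 − 1/k = 1 − ΔG/ΔY = 1 − 475/1,055.6 ≈ 0.550.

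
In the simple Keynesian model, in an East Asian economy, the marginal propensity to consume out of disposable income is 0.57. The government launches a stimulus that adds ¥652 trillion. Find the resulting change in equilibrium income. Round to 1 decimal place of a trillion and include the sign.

+¥1,516.3 trillion

Expenditure multiplier = 1/(1 − MPC) = 1/(1 − 0.57) = 1/0.43 ≈ 2.326.
ΔY = k × ΔG = (+¥652 trillion) / 0.43 ≈ +¥1,516.3 trillion.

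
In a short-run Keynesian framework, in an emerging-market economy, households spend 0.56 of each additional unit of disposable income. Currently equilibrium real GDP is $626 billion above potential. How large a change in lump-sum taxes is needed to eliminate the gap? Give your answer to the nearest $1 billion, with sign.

+$492 billion

Spending multiplier = 1/(1 − MPC) = 1/(1 − 0.56) = 1/0.44 ≈ 2.273.
Tax multiplier = −c·k = −0.56/0.44 ≈ −1.273. Need ΔY = −$626 billion, so ΔT = ΔY/(−c·k) = −(−$626 billion) × 0.44 / 0.56 ≈ +$492 billion.
The government should raise lump-sum taxes by $492 billion.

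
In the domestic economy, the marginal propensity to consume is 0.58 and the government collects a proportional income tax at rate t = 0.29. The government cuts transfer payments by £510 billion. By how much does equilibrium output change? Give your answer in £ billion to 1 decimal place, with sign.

The transfer change shifts disposable income by −£510 billion, so first-round consumption changes by c·ΔTR = 0.58 × (−£510 billion) = −£295.8 billion.
Expenditure multiplier = 1/(1 − c(1−t)) = 1/(1 − 0.58×0.71) = 1/0.5882 ≈ 1.7.
The transfer multiplier is c × k ≈ 0.986, so ΔY = k × (c·ΔTR) = (−£295.8 billion) / 0.5882 ≈ −£502.9 billion.

−£502.9 billion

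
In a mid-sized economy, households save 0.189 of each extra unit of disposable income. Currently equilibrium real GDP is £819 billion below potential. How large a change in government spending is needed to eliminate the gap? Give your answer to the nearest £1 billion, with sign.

+£155 billion

MPC = 1 − MPS = 1 − 0.189 = 0.811.
Spending multiplier = 1/(1 − MPC) = 1/(1 − 0.811) = 1/0.189 ≈ 5.291.
Need ΔY = +£819 billion, so ΔG = ΔY/k = (+£819 billion) × 0.189 ≈ +£155 billion.
The government should increase government spending by £155 billion.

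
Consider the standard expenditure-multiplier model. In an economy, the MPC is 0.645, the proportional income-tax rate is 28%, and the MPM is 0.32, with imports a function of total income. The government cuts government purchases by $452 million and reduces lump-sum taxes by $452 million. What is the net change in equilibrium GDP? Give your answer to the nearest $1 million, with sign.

−$188 million

Expenditure multiplier = 1/(1 − c(1−t) + m) = 1/(1 − 0.645×0.72 + 0.32) = 1/0.8556 ≈ 1.169.
ΔG contributes k·ΔG = (−$452 million) / 0.8556 ≈ −$528.3 million.
ΔT of −$452 million changes first-round spending by −c·ΔT = +$291.54 million, contributing k·(−c·ΔT) = (+$291.54 million) / 0.8556 ≈ +$340.7 million.
Net ΔY = k(ΔG − c·ΔT) = (−$160.46 million) / 0.8556 ≈ −$188 million.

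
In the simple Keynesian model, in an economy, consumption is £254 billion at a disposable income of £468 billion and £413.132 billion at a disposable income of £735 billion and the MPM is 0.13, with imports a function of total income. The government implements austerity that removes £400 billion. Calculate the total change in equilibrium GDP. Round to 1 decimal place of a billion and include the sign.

MPC = ΔC/ΔYd = (413.132 − 254)/(735 − 468) = 159.132/267 = 0.596.
Spending multiplier = 1/(1 − c + m) = 1/(1 − 0.596 + 0.13) = 1/0.534 ≈ 1.873.
ΔY = k × ΔG = (−£400 billion) / 0.534 ≈ −£749.1 billion.

−£749.1 billion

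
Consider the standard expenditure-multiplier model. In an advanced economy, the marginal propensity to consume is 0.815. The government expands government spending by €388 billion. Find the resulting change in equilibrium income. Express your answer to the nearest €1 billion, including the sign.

Spending multiplier = 1/(1 − MPC) = 1/(1 − 0.815) = 1/0.185 ≈ 5.405.
ΔY = k × ΔG = (+€388 billion) / 0.185 ≈ +€2,097 billion.

+€2,097 billion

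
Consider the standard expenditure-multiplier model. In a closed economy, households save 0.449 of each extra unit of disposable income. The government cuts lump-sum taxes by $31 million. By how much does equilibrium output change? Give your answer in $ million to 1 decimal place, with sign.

+$38.0 million

MPC = 1 − MPS = 1 − 0.449 = 0.551.
A lump-sum tax change of −$31 million shifts disposable income by +$31 million; first-round consumption changes by −c × ΔT = −0.551 × (−$31 million) = +$17.081 million.
Expenditure multiplier = 1/(1 − MPC) = 1/(1 − 0.551) = 1/0.449 ≈ 2.227.
The tax multiplier is −c × k ≈ −1.227, so ΔY = k × (−c·ΔT) = (+$17.081 million) / 0.449 ≈ +$38 million.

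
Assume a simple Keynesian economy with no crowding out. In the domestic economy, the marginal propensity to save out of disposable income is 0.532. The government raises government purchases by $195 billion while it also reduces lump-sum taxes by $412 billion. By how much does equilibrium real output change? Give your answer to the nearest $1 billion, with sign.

+$729 billion

MPC = 1 − MPS = 1 − 0.532 = 0.468.
Expenditure multiplier = 1/(1 − MPC) = 1/(1 − 0.468) = 1/0.532 ≈ 1.88.
ΔG contributes k·ΔG = (+$195 billion) / 0.532 ≈ +$366.5 billion.
ΔT of −$412 billion changes first-round spending by −c·ΔT = +$192.816 billion, contributing k·(−c·ΔT) = (+$192.816 billion) / 0.532 ≈ +$362.4 billion.
Net ΔY = k(ΔG − c·ΔT) = (+$387.816 billion) / 0.532 ≈ +$729 billion.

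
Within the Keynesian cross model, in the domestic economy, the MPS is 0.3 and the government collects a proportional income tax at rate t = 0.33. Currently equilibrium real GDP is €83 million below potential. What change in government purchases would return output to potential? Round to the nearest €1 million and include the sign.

MPC = 1 − MPS = 1 − 0.3 = 0.7.
Spending multiplier = 1/(1 − c(1−t)) = 1/(1 − 0.7×0.67) = 1/0.531 ≈ 1.883.
Need ΔY = +€83 million, so ΔG = ΔY/k = (+€83 million) × 0.531 ≈ +€44 million.
The government should increase government purchases by €44 million.

+€44 million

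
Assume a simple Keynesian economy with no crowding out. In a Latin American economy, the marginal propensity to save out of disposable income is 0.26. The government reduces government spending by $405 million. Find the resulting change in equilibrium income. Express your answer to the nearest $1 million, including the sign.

−$1,558 million

MPC = 1 − MPS = 1 − 0.26 = 0.74.
Government-spending multiplier = 1/(1 − MPC) = 1/(1 − 0.74) = 1/0.26 ≈ 3.846.
ΔY = k × ΔG = (−$405 million) / 0.26 ≈ −$1,558 million.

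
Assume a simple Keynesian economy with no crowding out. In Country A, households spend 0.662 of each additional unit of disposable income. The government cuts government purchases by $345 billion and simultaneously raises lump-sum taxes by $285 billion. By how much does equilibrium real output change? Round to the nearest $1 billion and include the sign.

−$1,579 billion

Expenditure multiplier = 1/(1 − MPC) = 1/(1 − 0.662) = 1/0.338 ≈ 2.959.
ΔG contributes k·ΔG = (−$345 billion) / 0.338 ≈ −$1,020.7 billion.
ΔT of +$285 billion changes first-round spending by −c·ΔT = −$188.67 billion, contributing k·(−c·ΔT) = (−$188.67 billion) / 0.338 ≈ −$558.2 billion.
Net ΔY = k(ΔG − c·ΔT) = (−$533.67 billion) / 0.338 ≈ −$1,579 billion.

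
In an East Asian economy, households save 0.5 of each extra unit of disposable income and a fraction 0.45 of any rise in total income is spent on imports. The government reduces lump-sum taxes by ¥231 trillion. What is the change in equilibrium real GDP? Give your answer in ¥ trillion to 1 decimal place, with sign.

MPC = 1 − MPS = 1 − 0.5 = 0.5.
A lump-sum tax change of −¥231 trillion shifts disposable income by +¥231 trillion; first-round consumption changes by −c × ΔT = −0.5 × (−¥231 trillion) = +¥115.5 trillion.
Expenditure multiplier = 1/(1 − c + m) = 1/(1 − 0.5 + 0.45) = 1/0.95 ≈ 1.053.
The tax multiplier is −c × k ≈ −0.526, so ΔY = k × (−c·ΔT) = (+¥115.5 trillion) / 0.95 ≈ +¥121.6 trillion.

+¥121.6 trillion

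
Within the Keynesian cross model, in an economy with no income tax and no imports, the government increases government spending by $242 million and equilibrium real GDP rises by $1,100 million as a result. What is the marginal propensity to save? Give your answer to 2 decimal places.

Implied spending multiplier k = ΔY/ΔG = 1,100/242 ≈ 4.5455.
Since k = 1/(1 − MPC), MPC = 1 − 1/k = 1 − ΔG/ΔY = 1 − 242/1,100 = 0.78.
MPS = 1 − MPC = 0.22.

0.22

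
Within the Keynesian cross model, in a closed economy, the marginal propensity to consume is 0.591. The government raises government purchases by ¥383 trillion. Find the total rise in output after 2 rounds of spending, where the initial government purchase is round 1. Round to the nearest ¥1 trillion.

Round 1 adds ΔG = ¥383 trillion; each later round is MPC = 0.591 times the previous.
After 2 rounds: 383 + 226.353 = ΔG·(1 − c^2)/(1 − c) = 383 × (1 − 0.349281)/0.409 ≈ ¥609 trillion.

¥609 trillion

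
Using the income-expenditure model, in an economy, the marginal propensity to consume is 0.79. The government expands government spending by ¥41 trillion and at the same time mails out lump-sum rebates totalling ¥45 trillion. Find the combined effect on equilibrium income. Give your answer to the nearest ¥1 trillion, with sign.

Expenditure multiplier = 1/(1 − MPC) = 1/(1 − 0.79) = 1/0.21 ≈ 4.762.
ΔG contributes k·ΔG = (+¥41 trillion) / 0.21 ≈ +¥195.2 trillion.
ΔT of −¥45 trillion changes first-round spending by −c·ΔT = +¥35.55 trillion, contributing k·(−c·ΔT) = (+¥35.55 trillion) / 0.21 ≈ +¥169.3 trillion.
Net ΔY = k(ΔG − c·ΔT) = (+¥76.55 trillion) / 0.21 ≈ +¥365 trillion.

+¥365 trillion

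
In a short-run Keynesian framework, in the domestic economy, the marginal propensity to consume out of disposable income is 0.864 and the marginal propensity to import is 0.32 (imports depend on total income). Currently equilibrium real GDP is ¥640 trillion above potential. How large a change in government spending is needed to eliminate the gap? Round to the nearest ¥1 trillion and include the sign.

Spending multiplier = 1/(1 − c + m) = 1/(1 − 0.864 + 0.32) = 1/0.456 ≈ 2.193.
Need ΔY = −¥640 trillion, so ΔG = ΔY/k = (−¥640 trillion) × 0.456 ≈ −¥292 trillion.
The government should cut government spending by ¥292 trillion.

−¥292 trillion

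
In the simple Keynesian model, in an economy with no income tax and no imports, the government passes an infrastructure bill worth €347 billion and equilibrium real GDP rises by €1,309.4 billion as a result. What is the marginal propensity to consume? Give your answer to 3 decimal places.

0.735

Implied spending multiplier k = ΔY/ΔG = 1,309.4/347 ≈ 3.7735.
Since k = 1/(1 − MPC), MPC = 1 − 1/k = 1 − ΔG/ΔY = 1 − 347/1,309.4 ≈ 0.735.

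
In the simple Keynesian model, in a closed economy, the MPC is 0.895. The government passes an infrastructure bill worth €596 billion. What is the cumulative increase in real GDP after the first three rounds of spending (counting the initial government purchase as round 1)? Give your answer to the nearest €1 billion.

€1,607 billion

Round 1 adds ΔG = €596 billion; each later round is MPC = 0.895 times the previous.
After 3 rounds: 596 + 533.42 + 477.4109 = ΔG·(1 − c^3)/(1 − c) = 596 × (1 − 0.716917375)/0.105 ≈ €1,607 billion.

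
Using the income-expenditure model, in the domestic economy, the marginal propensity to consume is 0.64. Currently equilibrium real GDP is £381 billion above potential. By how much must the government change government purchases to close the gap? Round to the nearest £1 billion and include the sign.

Spending multiplier = 1/(1 − MPC) = 1/(1 − 0.64) = 1/0.36 ≈ 2.778.
Need ΔY = −£381 billion, so ΔG = ΔY/k = (−£381 billion) × 0.36 ≈ −£137 billion.
The government should cut government purchases by £137 billion.

−£137 billion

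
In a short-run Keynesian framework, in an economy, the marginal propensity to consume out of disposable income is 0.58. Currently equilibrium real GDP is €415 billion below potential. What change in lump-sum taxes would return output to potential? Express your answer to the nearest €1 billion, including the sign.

Spending multiplier = 1/(1 − MPC) = 1/(1 − 0.58) = 1/0.42 ≈ 2.381.
Tax multiplier = −c·k = −0.58/0.42 ≈ −1.381. Need ΔY = +€415 billion, so ΔT = ΔY/(−c·k) = −(+€415 billion) × 0.42 / 0.58 ≈ −€301 billion.
The government should cut lump-sum taxes by €301 billion.

−€301 billion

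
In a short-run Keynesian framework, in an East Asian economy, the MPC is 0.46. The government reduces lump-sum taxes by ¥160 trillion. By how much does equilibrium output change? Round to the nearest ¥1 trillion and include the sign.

+¥136 trillion

A lump-sum tax change of −¥160 trillion shifts disposable income by +¥160 trillion; first-round consumption changes by −c × ΔT = −0.46 × (−¥160 trillion) = +¥73.6 trillion.
Expenditure multiplier = 1/(1 − MPC) = 1/(1 − 0.46) = 1/0.54 ≈ 1.852.
The tax multiplier is −c × k ≈ −0.852, so ΔY = k × (−c·ΔT) = (+¥73.6 trillion) / 0.54 ≈ +¥136 trillion.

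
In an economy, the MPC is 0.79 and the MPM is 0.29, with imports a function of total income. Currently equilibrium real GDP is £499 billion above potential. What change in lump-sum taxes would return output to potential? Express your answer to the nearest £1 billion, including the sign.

+£316 billion

Spending multiplier = 1/(1 − c + m) = 1/(1 − 0.79 + 0.29) = 1/0.5 = 2.
Tax multiplier = −c·k = −0.79/0.5 = −1.58. Need ΔY = −£499 billion, so ΔT = ΔY/(−c·k) = −(−£499 billion) × 0.5 / 0.79 ≈ +£316 billion.
The government should raise lump-sum taxes by £316 billion.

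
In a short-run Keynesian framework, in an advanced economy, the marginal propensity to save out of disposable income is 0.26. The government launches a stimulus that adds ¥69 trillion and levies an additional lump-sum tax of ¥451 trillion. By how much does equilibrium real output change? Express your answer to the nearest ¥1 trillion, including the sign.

MPC = 1 − MPS = 1 − 0.26 = 0.74.
Expenditure multiplier = 1/(1 − MPC) = 1/(1 − 0.74) = 1/0.26 ≈ 3.846.
ΔG contributes k·ΔG = (+¥69 trillion) / 0.26 ≈ +¥265.4 trillion.
ΔT of +¥451 trillion changes first-round spending by −c·ΔT = −¥333.74 trillion, contributing k·(−c·ΔT) = (−¥333.74 trillion) / 0.26 ≈ −¥1,283.6 trillion.
Net ΔY = k(ΔG − c·ΔT) = (−¥264.74 trillion) / 0.26 ≈ −¥1,018 trillion.

−¥1,018 trillion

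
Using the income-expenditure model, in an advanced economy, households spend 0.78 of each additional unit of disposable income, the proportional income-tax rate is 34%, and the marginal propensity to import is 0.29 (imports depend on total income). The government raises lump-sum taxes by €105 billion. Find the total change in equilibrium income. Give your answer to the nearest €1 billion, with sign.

A lump-sum tax change of +€105 billion shifts disposable income by −€105 billion; first-round consumption changes by −c × ΔT = −0.78 × (+€105 billion) = −€81.9 billion.
Expenditure multiplier = 1/(1 − c(1−t) + m) = 1/(1 − 0.78×0.66 + 0.29) = 1/0.7752 ≈ 1.29.
The tax multiplier is −c × k ≈ −1.006, so ΔY = k × (−c·ΔT) = (−€81.9 billion) / 0.7752 ≈ −€106 billion.

−€106 billion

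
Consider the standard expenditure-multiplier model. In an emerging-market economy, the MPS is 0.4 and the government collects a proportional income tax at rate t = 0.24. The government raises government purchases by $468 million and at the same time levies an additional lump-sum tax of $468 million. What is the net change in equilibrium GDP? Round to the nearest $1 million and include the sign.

MPC = 1 − MPS = 1 − 0.4 = 0.6.
Expenditure multiplier = 1/(1 − c(1−t)) = 1/(1 − 0.6×0.76) = 1/0.544 ≈ 1.838.
ΔG contributes k·ΔG = (+$468 million) / 0.544 ≈ +$860.3 million.
ΔT of +$468 million changes first-round spending by −c·ΔT = −$280.8 million, contributing k·(−c·ΔT) = (−$280.8 million) / 0.544 ≈ −$516.2 million.
Net ΔY = k(ΔG − c·ΔT) = (+$187.2 million) / 0.544 ≈ +$344 million.

+$344 million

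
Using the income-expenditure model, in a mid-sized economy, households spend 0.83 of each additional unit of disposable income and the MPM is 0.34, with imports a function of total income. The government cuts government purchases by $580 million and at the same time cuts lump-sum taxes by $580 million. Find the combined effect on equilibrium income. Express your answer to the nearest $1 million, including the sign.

Expenditure multiplier = 1/(1 − c + m) = 1/(1 − 0.83 + 0.34) = 1/0.51 ≈ 1.961.
ΔG contributes k·ΔG = (−$580 million) / 0.51 ≈ −$1,137.3 million.
ΔT of −$580 million changes first-round spending by −c·ΔT = +$481.4 million, contributing k·(−c·ΔT) = (+$481.4 million) / 0.51 ≈ +$943.9 million.
Net ΔY = k(ΔG − c·ΔT) = (−$98.6 million) / 0.51 ≈ −$193 million.

−$193 million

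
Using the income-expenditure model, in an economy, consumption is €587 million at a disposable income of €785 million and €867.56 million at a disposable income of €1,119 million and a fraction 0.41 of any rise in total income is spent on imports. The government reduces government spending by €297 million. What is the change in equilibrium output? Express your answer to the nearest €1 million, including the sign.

−€521 million

MPC = ΔC/ΔYd = (867.56 − 587)/(1,119 − 785) = 280.56/334 = 0.84.
Government-spending multiplier = 1/(1 − c + m) = 1/(1 − 0.84 + 0.41) = 1/0.57 ≈ 1.754.
ΔY = k × ΔG = (−€297 million) / 0.57 ≈ −€521 million.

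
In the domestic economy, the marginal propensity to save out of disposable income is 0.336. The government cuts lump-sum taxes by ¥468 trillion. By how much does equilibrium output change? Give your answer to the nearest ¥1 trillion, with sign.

MPC = 1 − MPS = 1 − 0.336 = 0.664.
A lump-sum tax change of −¥468 trillion shifts disposable income by +¥468 trillion; first-round consumption changes by −c × ΔT = −0.664 × (−¥468 trillion) = +¥310.752 trillion.
Expenditure multiplier = 1/(1 − MPC) = 1/(1 − 0.664) = 1/0.336 ≈ 2.976.
The tax multiplier is −c × k ≈ −1.976, so ΔY = k × (−c·ΔT) = (+¥310.752 trillion) / 0.336 ≈ +¥925 trillion.

+¥925 trillion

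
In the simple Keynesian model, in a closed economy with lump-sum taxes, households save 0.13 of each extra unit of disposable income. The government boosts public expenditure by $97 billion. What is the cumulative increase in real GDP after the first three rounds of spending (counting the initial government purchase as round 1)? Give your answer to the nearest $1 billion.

MPC = 1 − MPS = 1 − 0.13 = 0.87.
Round 1 adds ΔG = $97 billion; each later round is MPC = 0.87 times the previous.
After 3 rounds: 97 + 84.39 + 73.4193 = ΔG·(1 − c^3)/(1 − c) = 97 × (1 − 0.658503)/0.13 ≈ $255 billion.

$255 billion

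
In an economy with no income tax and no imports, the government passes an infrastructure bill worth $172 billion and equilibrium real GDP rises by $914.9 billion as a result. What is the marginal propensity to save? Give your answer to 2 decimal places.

0.19

Implied spending multiplier k = ΔY/ΔG = 914.9/172 ≈ 5.3192.
Since k = 1/(1 − MPC), MPC = 1 − 1/k = 1 − ΔG/ΔY = 1 − 172/914.9 ≈ 0.81.
MPS = 1 − MPC = 0.19.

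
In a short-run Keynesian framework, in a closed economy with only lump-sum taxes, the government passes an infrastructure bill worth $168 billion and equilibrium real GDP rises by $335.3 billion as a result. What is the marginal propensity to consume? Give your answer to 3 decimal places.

0.499

Implied spending multiplier k = ΔY/ΔG = 335.3/168 ≈ 1.9958.
Since k = 1/(1 − MPC), MPC = 1 − 1/k = 1 − ΔG/ΔY = 1 − 168/335.3 ≈ 0.499.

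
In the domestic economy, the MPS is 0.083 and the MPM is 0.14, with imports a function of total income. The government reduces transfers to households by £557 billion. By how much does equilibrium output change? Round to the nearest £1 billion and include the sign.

MPC = 1 − MPS = 1 − 0.083 = 0.917.
The transfer change shifts disposable income by −£557 billion, so first-round consumption changes by c·ΔTR = 0.917 × (−£557 billion) = −£510.769 billion.
Expenditure multiplier = 1/(1 − c + m) = 1/(1 − 0.917 + 0.14) = 1/0.223 ≈ 4.484.
The transfer multiplier is c × k ≈ 4.112, so ΔY = k × (c·ΔTR) = (−£510.769 billion) / 0.223 ≈ −£2,290 billion.

−£2,290 billion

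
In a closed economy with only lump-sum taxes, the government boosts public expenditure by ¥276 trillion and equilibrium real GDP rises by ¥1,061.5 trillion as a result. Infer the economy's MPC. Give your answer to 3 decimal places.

0.740

Implied spending multiplier k = ΔY/ΔG = 1,061.5/276 ≈ 3.846.
Since k = 1/(1 − MPC), MPC = 1 − 1/k = 1 − ΔG/ΔY = 1 − 276/1,061.5 ≈ 0.740.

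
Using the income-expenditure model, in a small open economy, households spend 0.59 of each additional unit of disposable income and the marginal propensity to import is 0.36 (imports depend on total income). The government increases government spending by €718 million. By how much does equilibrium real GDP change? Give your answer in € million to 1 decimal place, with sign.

Expenditure multiplier = 1/(1 − c + m) = 1/(1 − 0.59 + 0.36) = 1/0.77 ≈ 1.299.
ΔY = k × ΔG = (+€718 million) / 0.77 ≈ +€932.5 million.

+€932.5 million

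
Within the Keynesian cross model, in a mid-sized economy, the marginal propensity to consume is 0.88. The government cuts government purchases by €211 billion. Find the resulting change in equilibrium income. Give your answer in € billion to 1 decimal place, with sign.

Spending multiplier = 1/(1 − MPC) = 1/(1 − 0.88) = 1/0.12 ≈ 8.333.
ΔY = k × ΔG = (−€211 billion) / 0.12 ≈ −€1,758.3 billion.

−€1,758.3 billion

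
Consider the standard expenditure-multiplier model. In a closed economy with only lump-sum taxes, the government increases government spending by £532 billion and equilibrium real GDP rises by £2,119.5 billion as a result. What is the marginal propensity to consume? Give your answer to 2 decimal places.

0.75

Implied spending multiplier k = ΔY/ΔG = 2,119.5/532 ≈ 3.984.
Since k = 1/(1 − MPC), MPC = 1 − 1/k = 1 − ΔG/ΔY = 1 − 532/2,119.5 ≈ 0.75.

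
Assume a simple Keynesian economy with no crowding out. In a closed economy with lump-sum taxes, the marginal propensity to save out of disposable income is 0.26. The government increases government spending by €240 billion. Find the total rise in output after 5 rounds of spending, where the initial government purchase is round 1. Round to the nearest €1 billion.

€718 billion

MPC = 1 − MPS = 1 − 0.26 = 0.74.
Round 1 adds ΔG = €240 billion; each later round is MPC = 0.74 times the previous.
After 5 rounds: 240 + 177.6 + 131.424 + 97.25376 + 71.9677824 = ΔG·(1 − c^5)/(1 − c) = 240 × (1 − 0.2219006624)/0.26 ≈ €718 billion.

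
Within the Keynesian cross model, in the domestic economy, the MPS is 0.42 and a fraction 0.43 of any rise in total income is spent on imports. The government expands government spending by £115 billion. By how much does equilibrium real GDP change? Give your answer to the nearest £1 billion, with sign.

MPC = 1 − MPS = 1 − 0.42 = 0.58.
Spending multiplier = 1/(1 − c + m) = 1/(1 − 0.58 + 0.43) = 1/0.85 ≈ 1.176.
ΔY = k × ΔG = (+£115 billion) / 0.85 ≈ +£135 billion.

+£135 billion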